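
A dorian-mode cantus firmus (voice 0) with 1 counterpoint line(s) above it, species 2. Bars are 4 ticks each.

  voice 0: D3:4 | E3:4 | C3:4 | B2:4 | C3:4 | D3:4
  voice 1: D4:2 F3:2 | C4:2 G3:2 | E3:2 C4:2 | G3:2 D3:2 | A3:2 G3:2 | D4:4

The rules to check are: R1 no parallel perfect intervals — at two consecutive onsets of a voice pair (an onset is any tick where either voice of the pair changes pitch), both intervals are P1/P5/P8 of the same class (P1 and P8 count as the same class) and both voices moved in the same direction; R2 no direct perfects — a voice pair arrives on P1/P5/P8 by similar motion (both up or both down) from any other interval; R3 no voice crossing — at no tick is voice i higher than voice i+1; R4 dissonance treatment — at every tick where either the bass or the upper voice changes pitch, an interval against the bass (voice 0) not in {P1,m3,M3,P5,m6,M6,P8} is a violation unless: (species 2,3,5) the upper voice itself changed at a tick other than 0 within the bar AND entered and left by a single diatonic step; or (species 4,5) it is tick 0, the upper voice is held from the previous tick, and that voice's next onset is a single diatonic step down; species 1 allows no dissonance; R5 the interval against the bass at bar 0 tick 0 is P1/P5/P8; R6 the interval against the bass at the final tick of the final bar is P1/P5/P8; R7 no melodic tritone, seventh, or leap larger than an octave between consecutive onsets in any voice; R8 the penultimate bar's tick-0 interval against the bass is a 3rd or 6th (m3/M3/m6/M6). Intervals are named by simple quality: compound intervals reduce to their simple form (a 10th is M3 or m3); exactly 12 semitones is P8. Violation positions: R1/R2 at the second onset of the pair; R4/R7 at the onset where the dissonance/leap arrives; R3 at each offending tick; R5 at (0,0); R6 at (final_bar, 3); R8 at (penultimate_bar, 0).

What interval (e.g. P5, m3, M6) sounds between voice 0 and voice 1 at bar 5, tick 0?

P8

voice 0=D3 voice 1=D4 -> P8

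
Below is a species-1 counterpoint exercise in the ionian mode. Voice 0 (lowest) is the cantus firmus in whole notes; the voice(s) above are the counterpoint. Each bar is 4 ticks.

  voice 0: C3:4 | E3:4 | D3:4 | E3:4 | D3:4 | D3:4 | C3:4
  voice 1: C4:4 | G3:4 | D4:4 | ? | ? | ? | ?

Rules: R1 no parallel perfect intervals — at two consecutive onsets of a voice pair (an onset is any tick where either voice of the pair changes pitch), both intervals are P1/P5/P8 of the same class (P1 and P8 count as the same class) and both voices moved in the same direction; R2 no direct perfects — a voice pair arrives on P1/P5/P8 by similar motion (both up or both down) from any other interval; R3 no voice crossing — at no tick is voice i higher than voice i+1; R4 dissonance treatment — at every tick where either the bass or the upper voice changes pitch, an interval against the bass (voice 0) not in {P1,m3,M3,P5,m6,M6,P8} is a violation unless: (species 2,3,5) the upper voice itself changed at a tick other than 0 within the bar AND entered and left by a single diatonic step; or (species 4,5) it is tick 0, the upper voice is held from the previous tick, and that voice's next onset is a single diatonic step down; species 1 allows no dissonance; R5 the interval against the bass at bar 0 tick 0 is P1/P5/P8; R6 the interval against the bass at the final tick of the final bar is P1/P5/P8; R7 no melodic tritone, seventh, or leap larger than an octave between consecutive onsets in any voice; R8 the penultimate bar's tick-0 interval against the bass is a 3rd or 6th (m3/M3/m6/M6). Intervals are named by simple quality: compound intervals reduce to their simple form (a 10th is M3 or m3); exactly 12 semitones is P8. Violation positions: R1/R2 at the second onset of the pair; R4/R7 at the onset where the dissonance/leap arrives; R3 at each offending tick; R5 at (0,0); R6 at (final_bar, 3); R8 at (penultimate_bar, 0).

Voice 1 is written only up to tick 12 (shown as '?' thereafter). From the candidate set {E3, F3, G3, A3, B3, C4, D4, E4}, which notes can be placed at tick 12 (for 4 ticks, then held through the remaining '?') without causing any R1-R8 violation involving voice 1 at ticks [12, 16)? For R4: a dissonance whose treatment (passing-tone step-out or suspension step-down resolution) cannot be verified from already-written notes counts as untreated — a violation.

E3: violates R7
F3: violates R4
G3: legal
A3: violates R4
B3: legal
C4: legal
D4: violates R4
E4: violates R1

{B3, C4, G3}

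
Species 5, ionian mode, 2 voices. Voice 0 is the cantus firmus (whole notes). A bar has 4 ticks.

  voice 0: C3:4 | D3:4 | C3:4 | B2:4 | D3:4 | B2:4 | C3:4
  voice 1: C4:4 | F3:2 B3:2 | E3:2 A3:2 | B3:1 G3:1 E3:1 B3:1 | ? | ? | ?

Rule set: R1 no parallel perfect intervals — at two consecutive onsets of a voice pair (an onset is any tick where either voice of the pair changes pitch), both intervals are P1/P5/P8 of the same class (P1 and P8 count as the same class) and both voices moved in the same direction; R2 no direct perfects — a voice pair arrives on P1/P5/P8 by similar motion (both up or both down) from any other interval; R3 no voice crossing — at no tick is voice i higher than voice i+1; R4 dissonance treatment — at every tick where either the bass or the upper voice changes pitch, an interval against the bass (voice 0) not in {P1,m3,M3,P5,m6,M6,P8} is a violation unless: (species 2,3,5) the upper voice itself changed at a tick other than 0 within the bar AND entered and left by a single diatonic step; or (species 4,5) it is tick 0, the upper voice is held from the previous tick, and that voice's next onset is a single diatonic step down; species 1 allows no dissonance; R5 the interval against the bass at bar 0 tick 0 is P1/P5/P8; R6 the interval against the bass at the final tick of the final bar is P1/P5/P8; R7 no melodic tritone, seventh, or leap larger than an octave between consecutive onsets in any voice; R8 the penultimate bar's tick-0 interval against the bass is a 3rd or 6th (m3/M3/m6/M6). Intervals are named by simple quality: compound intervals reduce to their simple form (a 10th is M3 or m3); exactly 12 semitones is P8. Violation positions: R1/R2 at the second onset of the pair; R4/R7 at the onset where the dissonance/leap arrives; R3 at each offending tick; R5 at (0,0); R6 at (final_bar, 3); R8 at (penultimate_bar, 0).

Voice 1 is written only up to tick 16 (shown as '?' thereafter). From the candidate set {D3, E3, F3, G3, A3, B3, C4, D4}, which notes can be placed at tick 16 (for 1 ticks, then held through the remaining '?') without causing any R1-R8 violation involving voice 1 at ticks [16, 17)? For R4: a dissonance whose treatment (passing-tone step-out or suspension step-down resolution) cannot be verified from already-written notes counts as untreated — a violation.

D3: legal
E3: violates R4
F3: violates R7
G3: violates R4
A3: legal
B3: legal
C4: violates R4
D4: violates R1

{A3, B3, D3}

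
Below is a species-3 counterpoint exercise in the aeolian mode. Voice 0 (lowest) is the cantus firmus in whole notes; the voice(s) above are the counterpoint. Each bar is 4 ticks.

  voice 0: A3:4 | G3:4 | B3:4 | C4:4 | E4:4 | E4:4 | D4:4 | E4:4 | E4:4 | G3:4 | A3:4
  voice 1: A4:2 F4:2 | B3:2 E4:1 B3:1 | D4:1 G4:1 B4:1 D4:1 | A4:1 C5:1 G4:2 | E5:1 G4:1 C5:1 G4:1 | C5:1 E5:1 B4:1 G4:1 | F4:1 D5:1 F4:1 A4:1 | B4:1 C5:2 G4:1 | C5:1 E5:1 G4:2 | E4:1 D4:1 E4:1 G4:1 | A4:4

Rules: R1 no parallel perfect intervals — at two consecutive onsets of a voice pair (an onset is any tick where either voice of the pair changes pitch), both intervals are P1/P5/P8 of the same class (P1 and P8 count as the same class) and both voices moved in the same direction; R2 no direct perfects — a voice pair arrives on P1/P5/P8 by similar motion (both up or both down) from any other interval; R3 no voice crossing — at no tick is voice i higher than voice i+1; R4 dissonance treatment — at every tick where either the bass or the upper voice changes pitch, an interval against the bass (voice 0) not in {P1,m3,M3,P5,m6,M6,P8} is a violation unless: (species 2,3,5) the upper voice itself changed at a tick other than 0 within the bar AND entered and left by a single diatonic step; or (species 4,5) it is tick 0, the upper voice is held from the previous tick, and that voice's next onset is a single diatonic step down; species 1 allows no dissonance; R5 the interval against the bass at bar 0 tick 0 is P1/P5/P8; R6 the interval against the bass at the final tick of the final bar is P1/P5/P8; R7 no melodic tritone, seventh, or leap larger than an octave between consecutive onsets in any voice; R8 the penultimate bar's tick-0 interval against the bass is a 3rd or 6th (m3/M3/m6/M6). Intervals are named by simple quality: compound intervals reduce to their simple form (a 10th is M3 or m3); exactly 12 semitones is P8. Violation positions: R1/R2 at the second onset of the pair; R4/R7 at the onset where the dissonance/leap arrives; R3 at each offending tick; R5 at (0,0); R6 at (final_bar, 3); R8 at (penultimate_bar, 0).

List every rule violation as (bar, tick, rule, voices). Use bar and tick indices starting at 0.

bar 0: v0=A3 v1=A4 downbeat P8
bar 1: v0=G3 v1=B3 downbeat M3
bar 2: v0=B3 v1=D4 downbeat m3
bar 3: v0=C4 v1=A4 downbeat M6
bar 4: v0=E4 v1=E5 downbeat P8
bar 5: v0=E4 v1=C5 downbeat m6
bar 6: v0=D4 v1=F4 downbeat m3
bar 7: v0=E4 v1=B4 downbeat P5
bar 8: v0=E4 v1=C5 downbeat m6
bar 9: v0=G3 v1=E4 downbeat M6
bar 10: v0=A3 v1=A4 downbeat P8
  -> R7 @ bar 1 tick 0 v(1,): F4->B3 leap 6st
  -> R2 @ bar 4 tick 0 v(0, 1): C4/G4 P5 -> E4/E5 P8 similar
  -> R1 @ bar 7 tick 0 v(0, 1): D4/A4 P5 -> E4/B4 P5 similar
  -> R1 @ bar 10 tick 0 v(0, 1): G3/G4 P8 -> A3/A4 P8 similar

(1, 0, R7, (1,))
(4, 0, R2, (0, 1))
(7, 0, R1, (0, 1))
(10, 0, R1, (0, 1))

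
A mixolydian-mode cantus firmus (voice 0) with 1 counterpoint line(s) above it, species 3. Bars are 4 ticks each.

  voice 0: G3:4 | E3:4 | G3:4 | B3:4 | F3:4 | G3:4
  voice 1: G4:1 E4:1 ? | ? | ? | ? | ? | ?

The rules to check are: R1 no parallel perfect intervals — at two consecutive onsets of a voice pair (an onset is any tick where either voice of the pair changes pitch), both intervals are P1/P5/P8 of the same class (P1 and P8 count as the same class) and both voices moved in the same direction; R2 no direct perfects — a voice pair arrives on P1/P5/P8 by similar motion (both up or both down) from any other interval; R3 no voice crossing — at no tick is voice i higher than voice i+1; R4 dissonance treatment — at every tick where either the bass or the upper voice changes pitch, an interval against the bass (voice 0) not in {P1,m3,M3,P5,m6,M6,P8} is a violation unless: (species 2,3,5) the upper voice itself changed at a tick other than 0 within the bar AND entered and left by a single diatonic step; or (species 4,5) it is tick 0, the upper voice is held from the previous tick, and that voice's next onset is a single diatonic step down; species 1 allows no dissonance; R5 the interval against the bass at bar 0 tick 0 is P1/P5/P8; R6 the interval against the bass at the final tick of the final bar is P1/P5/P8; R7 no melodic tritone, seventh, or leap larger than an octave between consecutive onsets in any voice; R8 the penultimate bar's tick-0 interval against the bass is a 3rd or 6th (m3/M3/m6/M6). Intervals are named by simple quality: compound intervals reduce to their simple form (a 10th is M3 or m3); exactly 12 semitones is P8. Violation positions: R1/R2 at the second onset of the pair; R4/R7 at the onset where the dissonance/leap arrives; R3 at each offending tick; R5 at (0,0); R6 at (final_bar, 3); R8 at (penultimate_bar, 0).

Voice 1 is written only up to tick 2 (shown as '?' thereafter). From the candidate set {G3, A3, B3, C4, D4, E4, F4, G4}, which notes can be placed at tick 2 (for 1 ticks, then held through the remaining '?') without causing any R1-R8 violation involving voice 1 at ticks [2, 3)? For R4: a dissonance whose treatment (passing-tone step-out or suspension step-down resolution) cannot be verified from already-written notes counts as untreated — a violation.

{B3, D4, E4, G3, G4}

G3: legal
A3: violates R4
B3: legal
C4: violates R4
D4: legal
E4: legal
F4: violates R4
G4: legal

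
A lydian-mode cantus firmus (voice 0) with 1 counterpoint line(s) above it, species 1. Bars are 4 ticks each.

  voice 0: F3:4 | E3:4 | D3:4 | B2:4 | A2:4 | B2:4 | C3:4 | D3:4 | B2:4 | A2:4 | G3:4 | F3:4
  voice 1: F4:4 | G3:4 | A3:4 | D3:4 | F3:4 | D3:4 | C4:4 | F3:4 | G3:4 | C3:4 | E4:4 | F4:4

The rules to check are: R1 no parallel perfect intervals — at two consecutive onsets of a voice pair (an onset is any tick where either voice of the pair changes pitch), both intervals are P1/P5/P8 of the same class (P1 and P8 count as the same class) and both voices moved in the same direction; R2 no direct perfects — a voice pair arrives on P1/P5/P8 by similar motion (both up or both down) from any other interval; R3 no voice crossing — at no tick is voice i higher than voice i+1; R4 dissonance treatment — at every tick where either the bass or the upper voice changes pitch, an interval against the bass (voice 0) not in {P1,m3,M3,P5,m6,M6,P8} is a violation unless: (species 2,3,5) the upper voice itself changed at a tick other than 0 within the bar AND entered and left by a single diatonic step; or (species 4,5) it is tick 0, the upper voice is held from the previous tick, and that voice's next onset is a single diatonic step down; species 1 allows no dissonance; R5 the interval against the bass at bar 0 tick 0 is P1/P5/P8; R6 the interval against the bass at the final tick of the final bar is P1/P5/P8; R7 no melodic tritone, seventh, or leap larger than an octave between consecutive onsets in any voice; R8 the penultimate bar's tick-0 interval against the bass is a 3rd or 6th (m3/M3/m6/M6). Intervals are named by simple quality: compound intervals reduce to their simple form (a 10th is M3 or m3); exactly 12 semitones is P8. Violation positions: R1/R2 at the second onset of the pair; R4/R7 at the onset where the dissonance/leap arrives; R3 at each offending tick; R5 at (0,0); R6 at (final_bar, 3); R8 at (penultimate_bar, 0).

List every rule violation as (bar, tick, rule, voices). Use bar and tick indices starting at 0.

bar 0: v0=F3 v1=F4 downbeat P8
bar 1: v0=E3 v1=G3 downbeat m3
bar 2: v0=D3 v1=A3 downbeat P5
bar 3: v0=B2 v1=D3 downbeat m3
bar 4: v0=A2 v1=F3 downbeat m6
bar 5: v0=B2 v1=D3 downbeat m3
bar 6: v0=C3 v1=C4 downbeat P8
bar 7: v0=D3 v1=F3 downbeat m3
bar 8: v0=B2 v1=G3 downbeat m6
bar 9: v0=A2 v1=C3 downbeat m3
bar 10: v0=G3 v1=E4 downbeat M6
bar 11: v0=F3 v1=F4 downbeat P8
  -> R7 @ bar 1 tick 0 v(1,): F4->G3 leap 10st
  -> R2 @ bar 6 tick 0 v(0, 1): B2/D3 m3 -> C3/C4 P8 similar
  -> R7 @ bar 6 tick 0 v(1,): D3->C4 leap 10st
  -> R7 @ bar 10 tick 0 v(0,): A2->G3 leap 10st
  -> R7 @ bar 10 tick 0 v(1,): C3->E4 leap 16st

(1, 0, R7, (1,))
(6, 0, R2, (0, 1))
(6, 0, R7, (1,))
(10, 0, R7, (0,))
(10, 0, R7, (1,))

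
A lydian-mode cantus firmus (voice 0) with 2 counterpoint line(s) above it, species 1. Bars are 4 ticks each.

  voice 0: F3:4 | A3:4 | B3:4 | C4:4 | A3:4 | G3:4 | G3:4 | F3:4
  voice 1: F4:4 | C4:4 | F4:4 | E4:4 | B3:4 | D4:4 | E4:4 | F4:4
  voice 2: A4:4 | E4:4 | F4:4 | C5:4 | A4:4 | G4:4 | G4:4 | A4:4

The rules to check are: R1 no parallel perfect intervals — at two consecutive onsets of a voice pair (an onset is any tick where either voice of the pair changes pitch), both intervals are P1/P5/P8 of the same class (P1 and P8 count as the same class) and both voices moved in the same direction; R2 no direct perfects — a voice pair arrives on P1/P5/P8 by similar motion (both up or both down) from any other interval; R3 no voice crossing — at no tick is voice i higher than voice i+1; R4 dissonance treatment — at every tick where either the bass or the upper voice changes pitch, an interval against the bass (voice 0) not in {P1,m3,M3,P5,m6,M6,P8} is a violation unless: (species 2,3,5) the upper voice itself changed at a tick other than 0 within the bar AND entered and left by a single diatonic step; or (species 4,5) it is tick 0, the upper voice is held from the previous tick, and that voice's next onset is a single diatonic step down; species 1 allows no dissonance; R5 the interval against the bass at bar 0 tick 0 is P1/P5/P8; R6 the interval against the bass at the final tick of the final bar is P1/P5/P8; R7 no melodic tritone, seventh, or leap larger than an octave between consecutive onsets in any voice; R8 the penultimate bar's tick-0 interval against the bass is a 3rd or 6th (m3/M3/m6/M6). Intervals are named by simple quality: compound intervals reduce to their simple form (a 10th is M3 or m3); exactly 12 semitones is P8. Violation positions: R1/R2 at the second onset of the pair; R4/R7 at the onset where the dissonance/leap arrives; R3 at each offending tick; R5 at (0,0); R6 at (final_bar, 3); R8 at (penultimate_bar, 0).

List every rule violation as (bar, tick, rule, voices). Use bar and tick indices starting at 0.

(0, 0, R5, (0, 2))
(2, 0, R2, (1, 2))
(2, 0, R4, (0, 1))
(2, 0, R4, (0, 2))
(3, 0, R2, (0, 2))
(4, 0, R1, (0, 2))
(4, 0, R4, (0, 1))
(5, 0, R1, (0, 2))
(6, 0, R8, (0, 2))
(7, 3, R6, (0, 2))

bar 0: v0=F3 v1=F4 v2=A4 downbeat M3
bar 1: v0=A3 v1=C4 v2=E4 downbeat P5
bar 2: v0=B3 v1=F4 v2=F4 downbeat TT
bar 3: v0=C4 v1=E4 v2=C5 downbeat P8
bar 4: v0=A3 v1=B3 v2=A4 downbeat P8
bar 5: v0=G3 v1=D4 v2=G4 downbeat P8
bar 6: v0=G3 v1=E4 v2=G4 downbeat P8
bar 7: v0=F3 v1=F4 v2=A4 downbeat M3
  -> R5 @ bar 0 tick 0 v(0, 2): opens on M3
  -> R2 @ bar 2 tick 0 v(1, 2): C4/E4 M3 -> F4/F4 P1 similar
  -> R4 @ bar 2 tick 0 v(0, 1): B3/F4 TT untreated
  -> R4 @ bar 2 tick 0 v(0, 2): B3/F4 TT untreated
  -> R2 @ bar 3 tick 0 v(0, 2): B3/F4 TT -> C4/C5 P8 similar
  -> R1 @ bar 4 tick 0 v(0, 2): C4/C5 P8 -> A3/A4 P8 similar
  -> R4 @ bar 4 tick 0 v(0, 1): A3/B3 M2 untreated
  -> R1 @ bar 5 tick 0 v(0, 2): A3/A4 P8 -> G3/G4 P8 similar
  -> R8 @ bar 6 tick 0 v(0, 2): penult P8 not 3rd/6th
  -> R6 @ bar 7 tick 3 v(0, 2): closes on M3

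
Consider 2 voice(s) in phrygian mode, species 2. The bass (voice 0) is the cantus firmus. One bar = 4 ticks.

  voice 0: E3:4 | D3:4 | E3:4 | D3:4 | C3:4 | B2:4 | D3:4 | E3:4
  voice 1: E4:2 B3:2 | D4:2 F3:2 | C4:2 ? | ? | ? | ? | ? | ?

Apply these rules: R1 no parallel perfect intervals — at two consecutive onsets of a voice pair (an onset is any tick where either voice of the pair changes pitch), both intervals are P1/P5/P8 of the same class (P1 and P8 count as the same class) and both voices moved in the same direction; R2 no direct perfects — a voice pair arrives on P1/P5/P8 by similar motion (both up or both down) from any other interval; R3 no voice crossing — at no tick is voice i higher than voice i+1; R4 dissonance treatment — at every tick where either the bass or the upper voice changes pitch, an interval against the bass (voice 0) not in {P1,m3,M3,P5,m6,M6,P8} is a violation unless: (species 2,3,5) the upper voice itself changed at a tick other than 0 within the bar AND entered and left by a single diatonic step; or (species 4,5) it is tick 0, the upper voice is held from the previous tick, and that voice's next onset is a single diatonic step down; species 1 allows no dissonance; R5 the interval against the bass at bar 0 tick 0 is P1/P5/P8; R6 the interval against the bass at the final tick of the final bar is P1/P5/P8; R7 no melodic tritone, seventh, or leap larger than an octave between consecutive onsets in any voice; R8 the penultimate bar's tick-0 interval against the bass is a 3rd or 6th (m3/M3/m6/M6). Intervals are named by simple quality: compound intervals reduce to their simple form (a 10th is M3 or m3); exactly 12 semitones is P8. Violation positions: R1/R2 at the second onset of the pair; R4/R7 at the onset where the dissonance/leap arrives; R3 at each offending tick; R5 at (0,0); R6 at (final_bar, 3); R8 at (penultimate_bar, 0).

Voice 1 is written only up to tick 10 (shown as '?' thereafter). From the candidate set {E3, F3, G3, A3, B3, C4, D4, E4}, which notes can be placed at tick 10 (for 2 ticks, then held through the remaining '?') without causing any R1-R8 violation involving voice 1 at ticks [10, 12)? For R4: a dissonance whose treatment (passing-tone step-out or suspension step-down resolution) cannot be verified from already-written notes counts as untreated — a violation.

E3: legal
F3: violates R4
G3: legal
A3: violates R4
B3: legal
C4: legal
D4: violates R4
E4: legal

{B3, C4, E3, E4, G3}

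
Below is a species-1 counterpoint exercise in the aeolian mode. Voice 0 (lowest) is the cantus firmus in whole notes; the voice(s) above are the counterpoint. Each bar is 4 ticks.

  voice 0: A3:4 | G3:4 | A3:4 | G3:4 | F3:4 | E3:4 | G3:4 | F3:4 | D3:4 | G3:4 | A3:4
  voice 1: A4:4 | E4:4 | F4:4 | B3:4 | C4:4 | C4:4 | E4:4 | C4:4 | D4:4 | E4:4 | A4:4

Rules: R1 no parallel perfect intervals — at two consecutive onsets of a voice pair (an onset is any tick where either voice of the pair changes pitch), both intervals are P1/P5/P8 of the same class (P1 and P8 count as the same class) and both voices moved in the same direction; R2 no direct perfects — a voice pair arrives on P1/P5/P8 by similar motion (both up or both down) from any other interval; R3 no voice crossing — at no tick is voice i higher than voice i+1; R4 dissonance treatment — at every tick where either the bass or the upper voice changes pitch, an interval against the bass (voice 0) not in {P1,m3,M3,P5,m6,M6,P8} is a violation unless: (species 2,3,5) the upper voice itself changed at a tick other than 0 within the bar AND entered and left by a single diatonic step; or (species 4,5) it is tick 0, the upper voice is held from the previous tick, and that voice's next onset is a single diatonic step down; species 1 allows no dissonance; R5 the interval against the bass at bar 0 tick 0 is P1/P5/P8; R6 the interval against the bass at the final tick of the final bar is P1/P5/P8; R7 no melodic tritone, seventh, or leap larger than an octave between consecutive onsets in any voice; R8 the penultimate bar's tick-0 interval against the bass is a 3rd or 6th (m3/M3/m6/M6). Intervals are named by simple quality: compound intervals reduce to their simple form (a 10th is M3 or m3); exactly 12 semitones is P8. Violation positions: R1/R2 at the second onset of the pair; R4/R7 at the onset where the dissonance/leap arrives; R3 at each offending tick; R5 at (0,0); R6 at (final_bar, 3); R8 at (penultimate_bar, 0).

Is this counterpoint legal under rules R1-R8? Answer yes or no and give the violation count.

No (3 violations)

bar 0: v0=A3 v1=A4 (P8)
bar 1: v0=G3 v1=E4 (M6)
bar 2: v0=A3 v1=F4 (m6)
bar 3: v0=G3 v1=B3 (M3)
bar 4: v0=F3 v1=C4 (P5)
bar 5: v0=E3 v1=C4 (m6)
bar 6: v0=G3 v1=E4 (M6)
bar 7: v0=F3 v1=C4 (P5)
bar 8: v0=D3 v1=D4 (P8)
bar 9: v0=G3 v1=E4 (M6)
bar 10: v0=A3 v1=A4 (P8)
  R7 @ bar3.0: F4->B3 leap 6st
  R2 @ bar7.0: G3/E4 M6 -> F3/C4 P5 similar
  R2 @ bar10.0: G3/E4 M6 -> A3/A4 P8 similar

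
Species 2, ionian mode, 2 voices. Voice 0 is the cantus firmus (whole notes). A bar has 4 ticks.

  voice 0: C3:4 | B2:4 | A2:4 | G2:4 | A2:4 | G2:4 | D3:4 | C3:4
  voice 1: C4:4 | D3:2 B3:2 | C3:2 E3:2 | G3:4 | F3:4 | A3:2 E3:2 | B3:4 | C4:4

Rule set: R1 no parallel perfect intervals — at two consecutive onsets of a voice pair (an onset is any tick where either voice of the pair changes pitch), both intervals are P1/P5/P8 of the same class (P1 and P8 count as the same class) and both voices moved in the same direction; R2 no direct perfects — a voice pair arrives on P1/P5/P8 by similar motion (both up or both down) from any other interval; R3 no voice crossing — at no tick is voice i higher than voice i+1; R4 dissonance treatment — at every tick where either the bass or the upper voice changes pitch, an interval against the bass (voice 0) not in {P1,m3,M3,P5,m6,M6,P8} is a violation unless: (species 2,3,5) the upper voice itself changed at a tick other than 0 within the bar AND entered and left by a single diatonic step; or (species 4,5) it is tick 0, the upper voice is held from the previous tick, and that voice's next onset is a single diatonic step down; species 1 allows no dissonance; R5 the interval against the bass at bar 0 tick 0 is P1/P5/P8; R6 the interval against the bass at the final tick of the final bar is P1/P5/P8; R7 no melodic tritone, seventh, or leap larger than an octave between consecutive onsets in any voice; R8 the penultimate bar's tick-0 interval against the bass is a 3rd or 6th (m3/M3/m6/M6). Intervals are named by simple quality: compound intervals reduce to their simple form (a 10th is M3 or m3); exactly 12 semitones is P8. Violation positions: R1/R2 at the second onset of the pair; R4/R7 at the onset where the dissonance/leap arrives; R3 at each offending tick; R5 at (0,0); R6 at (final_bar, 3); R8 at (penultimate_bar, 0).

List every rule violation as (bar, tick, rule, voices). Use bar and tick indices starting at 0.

(1, 0, R7, (1,))
(2, 0, R7, (1,))
(5, 0, R4, (0, 1))

bar 0: v0=C3 v1=C4 downbeat P8
bar 1: v0=B2 v1=D3 downbeat m3
bar 2: v0=A2 v1=C3 downbeat m3
bar 3: v0=G2 v1=G3 downbeat P8
bar 4: v0=A2 v1=F3 downbeat m6
bar 5: v0=G2 v1=A3 downbeat M2
bar 6: v0=D3 v1=B3 downbeat M6
bar 7: v0=C3 v1=C4 downbeat P8
  -> R7 @ bar 1 tick 0 v(1,): C4->D3 leap 10st
  -> R7 @ bar 2 tick 0 v(1,): B3->C3 leap 11st
  -> R4 @ bar 5 tick 0 v(0, 1): G2/A3 M2 untreated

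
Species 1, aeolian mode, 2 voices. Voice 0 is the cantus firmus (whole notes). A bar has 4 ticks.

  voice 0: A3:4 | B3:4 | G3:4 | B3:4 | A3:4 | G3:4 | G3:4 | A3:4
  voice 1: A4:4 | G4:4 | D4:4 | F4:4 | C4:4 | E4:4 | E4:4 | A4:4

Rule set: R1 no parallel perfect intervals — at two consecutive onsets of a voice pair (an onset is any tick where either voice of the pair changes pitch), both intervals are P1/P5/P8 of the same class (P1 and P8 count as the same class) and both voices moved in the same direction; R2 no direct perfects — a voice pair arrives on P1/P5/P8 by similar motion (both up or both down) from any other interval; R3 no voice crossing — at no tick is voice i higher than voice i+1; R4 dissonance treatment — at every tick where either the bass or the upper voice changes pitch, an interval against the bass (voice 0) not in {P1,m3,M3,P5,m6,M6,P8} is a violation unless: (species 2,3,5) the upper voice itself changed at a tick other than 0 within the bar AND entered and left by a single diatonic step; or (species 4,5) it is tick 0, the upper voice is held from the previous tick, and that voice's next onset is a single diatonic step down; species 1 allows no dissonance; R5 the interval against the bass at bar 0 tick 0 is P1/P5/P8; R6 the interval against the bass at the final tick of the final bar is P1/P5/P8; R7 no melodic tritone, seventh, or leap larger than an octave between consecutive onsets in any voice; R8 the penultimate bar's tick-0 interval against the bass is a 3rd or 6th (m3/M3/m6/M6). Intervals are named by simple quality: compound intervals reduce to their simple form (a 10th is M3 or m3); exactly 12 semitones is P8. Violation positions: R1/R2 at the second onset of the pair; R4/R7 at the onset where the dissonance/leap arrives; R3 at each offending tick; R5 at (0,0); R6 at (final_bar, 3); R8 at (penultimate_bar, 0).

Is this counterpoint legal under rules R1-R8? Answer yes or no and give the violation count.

No (3 violations)

bar 0: v0=A3 v1=A4 (P8)
bar 1: v0=B3 v1=G4 (m6)
bar 2: v0=G3 v1=D4 (P5)
bar 3: v0=B3 v1=F4 (TT)
bar 4: v0=A3 v1=C4 (m3)
bar 5: v0=G3 v1=E4 (M6)
bar 6: v0=G3 v1=E4 (M6)
bar 7: v0=A3 v1=A4 (P8)
  R2 @ bar2.0: B3/G4 m6 -> G3/D4 P5 similar
  R4 @ bar3.0: B3/F4 TT untreated
  R2 @ bar7.0: G3/E4 M6 -> A3/A4 P8 similar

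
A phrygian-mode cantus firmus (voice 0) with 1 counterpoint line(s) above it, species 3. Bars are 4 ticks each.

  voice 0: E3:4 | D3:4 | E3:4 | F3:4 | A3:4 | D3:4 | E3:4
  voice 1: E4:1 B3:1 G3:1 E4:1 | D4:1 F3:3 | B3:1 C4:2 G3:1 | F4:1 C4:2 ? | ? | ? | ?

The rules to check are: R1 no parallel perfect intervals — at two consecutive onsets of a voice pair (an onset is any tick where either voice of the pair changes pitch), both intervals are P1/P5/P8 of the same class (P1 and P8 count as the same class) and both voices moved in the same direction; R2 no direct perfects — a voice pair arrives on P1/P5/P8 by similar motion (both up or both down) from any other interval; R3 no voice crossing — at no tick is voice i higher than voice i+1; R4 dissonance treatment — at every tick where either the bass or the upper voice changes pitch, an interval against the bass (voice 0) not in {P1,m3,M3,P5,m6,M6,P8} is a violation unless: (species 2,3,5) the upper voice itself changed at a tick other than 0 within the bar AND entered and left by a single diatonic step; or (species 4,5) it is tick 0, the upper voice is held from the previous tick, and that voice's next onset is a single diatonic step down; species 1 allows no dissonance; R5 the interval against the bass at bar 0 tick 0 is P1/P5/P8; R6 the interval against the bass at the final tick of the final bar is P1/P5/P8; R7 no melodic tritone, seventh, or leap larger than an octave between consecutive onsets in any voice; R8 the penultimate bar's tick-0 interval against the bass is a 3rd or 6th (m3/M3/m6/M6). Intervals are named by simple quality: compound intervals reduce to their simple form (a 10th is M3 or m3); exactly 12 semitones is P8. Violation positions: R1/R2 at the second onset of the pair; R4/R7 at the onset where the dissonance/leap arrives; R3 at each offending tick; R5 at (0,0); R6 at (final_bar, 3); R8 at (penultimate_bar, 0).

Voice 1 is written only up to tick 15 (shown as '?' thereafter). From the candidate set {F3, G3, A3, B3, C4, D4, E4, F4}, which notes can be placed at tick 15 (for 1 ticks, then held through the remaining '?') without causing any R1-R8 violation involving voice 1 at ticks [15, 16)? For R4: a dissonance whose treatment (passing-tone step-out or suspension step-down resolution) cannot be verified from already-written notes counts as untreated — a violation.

{A3, C4, D4, F3, F4}

F3: legal
G3: violates R4
A3: legal
B3: violates R4
C4: legal
D4: legal
E4: violates R4
F4: legal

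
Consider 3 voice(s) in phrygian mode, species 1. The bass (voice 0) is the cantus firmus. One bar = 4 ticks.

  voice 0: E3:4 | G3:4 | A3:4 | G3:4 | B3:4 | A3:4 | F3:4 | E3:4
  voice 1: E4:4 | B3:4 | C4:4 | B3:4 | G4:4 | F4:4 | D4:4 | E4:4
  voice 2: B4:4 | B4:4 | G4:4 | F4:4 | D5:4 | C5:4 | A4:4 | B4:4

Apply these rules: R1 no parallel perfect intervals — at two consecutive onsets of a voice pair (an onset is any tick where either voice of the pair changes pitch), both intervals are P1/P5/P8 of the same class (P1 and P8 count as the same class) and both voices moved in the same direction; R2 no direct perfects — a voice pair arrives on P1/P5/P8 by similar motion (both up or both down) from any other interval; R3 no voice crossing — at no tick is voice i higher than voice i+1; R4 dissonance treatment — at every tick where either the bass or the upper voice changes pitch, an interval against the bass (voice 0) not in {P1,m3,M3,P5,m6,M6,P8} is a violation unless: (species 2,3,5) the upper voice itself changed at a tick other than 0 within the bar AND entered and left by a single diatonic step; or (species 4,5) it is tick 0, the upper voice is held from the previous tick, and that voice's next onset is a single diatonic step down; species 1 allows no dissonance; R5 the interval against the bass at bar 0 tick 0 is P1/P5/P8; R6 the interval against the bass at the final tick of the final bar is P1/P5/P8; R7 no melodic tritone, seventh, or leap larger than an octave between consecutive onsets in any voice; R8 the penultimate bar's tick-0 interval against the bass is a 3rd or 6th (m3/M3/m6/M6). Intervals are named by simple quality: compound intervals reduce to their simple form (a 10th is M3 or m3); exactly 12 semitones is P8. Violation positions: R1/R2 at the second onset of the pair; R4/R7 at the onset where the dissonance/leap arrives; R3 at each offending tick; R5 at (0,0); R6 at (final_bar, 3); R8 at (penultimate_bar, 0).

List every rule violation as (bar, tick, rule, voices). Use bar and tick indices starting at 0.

(2, 0, R4, (0, 2))
(3, 0, R4, (0, 2))
(4, 0, R2, (1, 2))
(5, 0, R1, (1, 2))
(6, 0, R1, (1, 2))
(7, 0, R1, (1, 2))

bar 0: v0=E3 v1=E4 v2=B4 downbeat P5
bar 1: v0=G3 v1=B3 v2=B4 downbeat M3
bar 2: v0=A3 v1=C4 v2=G4 downbeat m7
bar 3: v0=G3 v1=B3 v2=F4 downbeat m7
bar 4: v0=B3 v1=G4 v2=D5 downbeat m3
bar 5: v0=A3 v1=F4 v2=C5 downbeat m3
bar 6: v0=F3 v1=D4 v2=A4 downbeat M3
bar 7: v0=E3 v1=E4 v2=B4 downbeat P5
  -> R4 @ bar 2 tick 0 v(0, 2): A3/G4 m7 untreated
  -> R4 @ bar 3 tick 0 v(0, 2): G3/F4 m7 untreated
  -> R2 @ bar 4 tick 0 v(1, 2): B3/F4 TT -> G4/D5 P5 similar
  -> R1 @ bar 5 tick 0 v(1, 2): G4/D5 P5 -> F4/C5 P5 similar
  -> R1 @ bar 6 tick 0 v(1, 2): F4/C5 P5 -> D4/A4 P5 similar
  -> R1 @ bar 7 tick 0 v(1, 2): D4/A4 P5 -> E4/B4 P5 similar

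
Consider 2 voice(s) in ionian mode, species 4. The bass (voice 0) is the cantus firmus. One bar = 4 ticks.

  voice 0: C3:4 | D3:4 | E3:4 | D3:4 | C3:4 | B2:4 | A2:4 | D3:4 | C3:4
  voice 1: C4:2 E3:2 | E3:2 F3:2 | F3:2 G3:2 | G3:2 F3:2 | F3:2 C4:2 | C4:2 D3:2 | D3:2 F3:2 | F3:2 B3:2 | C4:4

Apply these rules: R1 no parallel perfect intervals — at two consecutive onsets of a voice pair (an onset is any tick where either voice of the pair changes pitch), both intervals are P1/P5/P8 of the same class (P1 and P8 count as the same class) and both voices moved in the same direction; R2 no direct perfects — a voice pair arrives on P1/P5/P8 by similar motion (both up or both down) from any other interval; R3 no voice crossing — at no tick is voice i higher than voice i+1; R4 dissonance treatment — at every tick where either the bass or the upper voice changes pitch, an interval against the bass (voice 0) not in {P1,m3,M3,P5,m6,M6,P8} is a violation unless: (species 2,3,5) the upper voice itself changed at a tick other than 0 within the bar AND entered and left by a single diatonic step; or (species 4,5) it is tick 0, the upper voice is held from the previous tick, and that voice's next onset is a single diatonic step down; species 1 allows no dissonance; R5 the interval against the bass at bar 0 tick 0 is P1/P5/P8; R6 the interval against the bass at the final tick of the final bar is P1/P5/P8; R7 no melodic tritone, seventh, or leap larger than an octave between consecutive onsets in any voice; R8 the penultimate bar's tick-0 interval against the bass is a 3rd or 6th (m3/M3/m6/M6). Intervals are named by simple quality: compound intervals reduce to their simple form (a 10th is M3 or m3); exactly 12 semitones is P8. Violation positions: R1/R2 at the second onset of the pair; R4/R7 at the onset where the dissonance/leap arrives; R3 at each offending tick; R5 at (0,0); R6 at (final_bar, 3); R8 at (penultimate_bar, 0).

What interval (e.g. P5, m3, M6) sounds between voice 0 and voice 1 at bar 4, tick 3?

voice 0=C3 voice 1=C4 -> P8

P8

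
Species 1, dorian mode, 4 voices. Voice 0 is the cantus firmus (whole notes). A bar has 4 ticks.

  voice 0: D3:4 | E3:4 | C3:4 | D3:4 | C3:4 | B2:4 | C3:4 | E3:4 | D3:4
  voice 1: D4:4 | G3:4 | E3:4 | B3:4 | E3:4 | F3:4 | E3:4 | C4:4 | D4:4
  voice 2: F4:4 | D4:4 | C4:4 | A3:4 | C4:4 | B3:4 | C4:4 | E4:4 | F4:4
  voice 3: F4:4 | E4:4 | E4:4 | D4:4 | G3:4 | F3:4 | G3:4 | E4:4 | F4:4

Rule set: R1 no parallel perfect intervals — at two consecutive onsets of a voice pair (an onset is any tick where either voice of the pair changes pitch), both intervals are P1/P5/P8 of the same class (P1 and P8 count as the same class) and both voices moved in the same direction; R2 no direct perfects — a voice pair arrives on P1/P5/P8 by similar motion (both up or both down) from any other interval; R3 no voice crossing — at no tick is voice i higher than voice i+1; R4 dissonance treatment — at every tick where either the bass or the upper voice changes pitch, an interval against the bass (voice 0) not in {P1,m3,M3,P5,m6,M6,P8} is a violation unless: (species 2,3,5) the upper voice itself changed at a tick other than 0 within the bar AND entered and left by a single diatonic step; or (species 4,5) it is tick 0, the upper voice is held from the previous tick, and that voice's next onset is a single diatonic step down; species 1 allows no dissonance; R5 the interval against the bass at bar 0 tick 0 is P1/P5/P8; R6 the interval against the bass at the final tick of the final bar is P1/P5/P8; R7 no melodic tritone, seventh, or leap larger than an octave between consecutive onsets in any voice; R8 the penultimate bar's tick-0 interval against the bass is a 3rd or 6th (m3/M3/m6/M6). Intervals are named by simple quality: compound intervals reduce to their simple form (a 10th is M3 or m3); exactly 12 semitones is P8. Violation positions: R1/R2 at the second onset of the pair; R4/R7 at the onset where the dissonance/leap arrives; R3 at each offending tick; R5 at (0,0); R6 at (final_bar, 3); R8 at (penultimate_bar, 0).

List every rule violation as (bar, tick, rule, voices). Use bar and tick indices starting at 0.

bar 0: v0=D3 v1=D4 v2=F4 v3=F4 downbeat m3
bar 1: v0=E3 v1=G3 v2=D4 v3=E4 downbeat P8
bar 2: v0=C3 v1=E3 v2=C4 v3=E4 downbeat M3
bar 3: v0=D3 v1=B3 v2=A3 v3=D4 downbeat P8
bar 4: v0=C3 v1=E3 v2=C4 v3=G3 downbeat P5
bar 5: v0=B2 v1=F3 v2=B3 v3=F3 downbeat TT
bar 6: v0=C3 v1=E3 v2=C4 v3=G3 downbeat P5
bar 7: v0=E3 v1=C4 v2=E4 v3=E4 downbeat P8
bar 8: v0=D3 v1=D4 v2=F4 v3=F4 downbeat m3
  -> R5 @ bar 0 tick 0 v(0, 2): opens on m3
  -> R5 @ bar 0 tick 0 v(0, 3): opens on m3
  -> R2 @ bar 1 tick 0 v(1, 2): D4/F4 m3 -> G3/D4 P5 similar
  -> R4 @ bar 1 tick 0 v(0, 2): E3/D4 m7 untreated
  -> R2 @ bar 2 tick 0 v(0, 2): E3/D4 m7 -> C3/C4 P8 similar
  -> R3 @ bar 3 tick 0 v(1, 2): B3 above A3
  -> R3 @ bar 3 tick 1 v(1, 2): B3 above A3
  -> R3 @ bar 3 tick 2 v(1, 2): B3 above A3
  -> R3 @ bar 3 tick 3 v(1, 2): B3 above A3
  -> R2 @ bar 4 tick 0 v(0, 3): D3/D4 P8 -> C3/G3 P5 similar
  -> R3 @ bar 4 tick 0 v(2, 3): C4 above G3
  -> R3 @ bar 4 tick 1 v(2, 3): C4 above G3
  -> R3 @ bar 4 tick 2 v(2, 3): C4 above G3
  -> R3 @ bar 4 tick 3 v(2, 3): C4 above G3
  -> R1 @ bar 5 tick 0 v(0, 2): C3/C4 P8 -> B2/B3 P8 similar
  -> R3 @ bar 5 tick 0 v(2, 3): B3 above F3
  -> R4 @ bar 5 tick 0 v(0, 1): B2/F3 TT untreated
  -> R4 @ bar 5 tick 0 v(0, 3): B2/F3 TT untreated
  -> R3 @ bar 5 tick 1 v(2, 3): B3 above F3
  -> R3 @ bar 5 tick 2 v(2, 3): B3 above F3
  -> R3 @ bar 5 tick 3 v(2, 3): B3 above F3
  -> R1 @ bar 6 tick 0 v(0, 2): B2/B3 P8 -> C3/C4 P8 similar
  -> R2 @ bar 6 tick 0 v(0, 3): B2/F3 TT -> C3/G3 P5 similar
  -> R3 @ bar 6 tick 0 v(2, 3): C4 above G3
  -> R3 @ bar 6 tick 1 v(2, 3): C4 above G3
  -> R3 @ bar 6 tick 2 v(2, 3): C4 above G3
  -> R3 @ bar 6 tick 3 v(2, 3): C4 above G3
  -> R1 @ bar 7 tick 0 v(0, 2): C3/C4 P8 -> E3/E4 P8 similar
  -> R2 @ bar 7 tick 0 v(0, 3): C3/G3 P5 -> E3/E4 P8 similar
  -> R2 @ bar 7 tick 0 v(2, 3): C4/G3 P4 -> E4/E4 P1 similar
  -> R8 @ bar 7 tick 0 v(0, 2): penult P8 not 3rd/6th
  -> R8 @ bar 7 tick 0 v(0, 3): penult P8 not 3rd/6th
  -> R1 @ bar 8 tick 0 v(2, 3): E4/E4 P1 -> F4/F4 P1 similar
  -> R6 @ bar 8 tick 3 v(0, 2): closes on m3
  -> R6 @ bar 8 tick 3 v(0, 3): closes on m3

(0, 0, R5, (0, 2))
(0, 0, R5, (0, 3))
(1, 0, R2, (1, 2))
(1, 0, R4, (0, 2))
(2, 0, R2, (0, 2))
(3, 0, R3, (1, 2))
(3, 1, R3, (1, 2))
(3, 2, R3, (1, 2))
(3, 3, R3, (1, 2))
(4, 0, R2, (0, 3))
(4, 0, R3, (2, 3))
(4, 1, R3, (2, 3))
(4, 2, R3, (2, 3))
(4, 3, R3, (2, 3))
(5, 0, R1, (0, 2))
(5, 0, R3, (2, 3))
(5, 0, R4, (0, 1))
(5, 0, R4, (0, 3))
(5, 1, R3, (2, 3))
(5, 2, R3, (2, 3))
(5, 3, R3, (2, 3))
(6, 0, R1, (0, 2))
(6, 0, R2, (0, 3))
(6, 0, R3, (2, 3))
(6, 1, R3, (2, 3))
(6, 2, R3, (2, 3))
(6, 3, R3, (2, 3))
(7, 0, R1, (0, 2))
(7, 0, R2, (0, 3))
(7, 0, R2, (2, 3))
(7, 0, R8, (0, 2))
(7, 0, R8, (0, 3))
(8, 0, R1, (2, 3))
(8, 3, R6, (0, 2))
(8, 3, R6, (0, 3))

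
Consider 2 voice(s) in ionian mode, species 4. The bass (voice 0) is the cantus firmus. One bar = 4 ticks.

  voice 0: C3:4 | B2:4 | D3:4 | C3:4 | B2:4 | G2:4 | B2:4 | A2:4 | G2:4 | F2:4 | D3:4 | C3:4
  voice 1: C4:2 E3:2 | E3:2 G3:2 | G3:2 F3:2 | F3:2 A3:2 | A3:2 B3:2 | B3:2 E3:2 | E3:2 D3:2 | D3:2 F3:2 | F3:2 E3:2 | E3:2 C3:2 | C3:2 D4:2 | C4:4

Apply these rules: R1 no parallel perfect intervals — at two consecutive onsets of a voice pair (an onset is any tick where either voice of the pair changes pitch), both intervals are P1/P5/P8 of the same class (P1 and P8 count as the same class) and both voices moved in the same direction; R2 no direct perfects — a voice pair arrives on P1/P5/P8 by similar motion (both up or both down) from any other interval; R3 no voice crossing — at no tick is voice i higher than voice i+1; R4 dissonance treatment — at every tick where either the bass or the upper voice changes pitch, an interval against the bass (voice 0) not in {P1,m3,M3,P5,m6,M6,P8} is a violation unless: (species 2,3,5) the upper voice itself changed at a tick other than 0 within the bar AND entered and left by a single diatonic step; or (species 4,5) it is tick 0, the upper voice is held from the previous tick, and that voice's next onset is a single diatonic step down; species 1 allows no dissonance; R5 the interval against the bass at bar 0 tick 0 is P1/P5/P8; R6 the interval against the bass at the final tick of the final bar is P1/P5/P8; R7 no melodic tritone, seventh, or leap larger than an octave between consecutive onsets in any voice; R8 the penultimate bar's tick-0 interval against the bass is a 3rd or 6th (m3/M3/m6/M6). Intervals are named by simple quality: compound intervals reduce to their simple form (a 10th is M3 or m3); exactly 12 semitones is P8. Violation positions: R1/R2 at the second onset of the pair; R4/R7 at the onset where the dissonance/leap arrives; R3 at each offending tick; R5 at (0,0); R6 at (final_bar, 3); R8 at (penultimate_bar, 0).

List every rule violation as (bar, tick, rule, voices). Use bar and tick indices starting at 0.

(1, 0, R4, (0, 1))
(3, 0, R4, (0, 1))
(4, 0, R4, (0, 1))
(7, 0, R4, (0, 1))
(9, 0, R4, (0, 1))
(10, 0, R3, (0, 1))
(10, 0, R4, (0, 1))
(10, 0, R8, (0, 1))
(10, 1, R3, (0, 1))
(10, 2, R7, (1,))
(11, 0, R1, (0, 1))

bar 0: v0=C3 v1=C4 downbeat P8
bar 1: v0=B2 v1=E3 downbeat P4
bar 2: v0=D3 v1=G3 downbeat P4
bar 3: v0=C3 v1=F3 downbeat P4
bar 4: v0=B2 v1=A3 downbeat m7
bar 5: v0=G2 v1=B3 downbeat M3
bar 6: v0=B2 v1=E3 downbeat P4
bar 7: v0=A2 v1=D3 downbeat P4
bar 8: v0=G2 v1=F3 downbeat m7
bar 9: v0=F2 v1=E3 downbeat M7
bar 10: v0=D3 v1=C3 downbeat M2
bar 11: v0=C3 v1=C4 downbeat P8
  -> R4 @ bar 1 tick 0 v(0, 1): B2/E3 P4 untreated
  -> R4 @ bar 3 tick 0 v(0, 1): C3/F3 P4 untreated
  -> R4 @ bar 4 tick 0 v(0, 1): B2/A3 m7 untreated
  -> R4 @ bar 7 tick 0 v(0, 1): A2/D3 P4 untreated
  -> R4 @ bar 9 tick 0 v(0, 1): F2/E3 M7 untreated
  -> R3 @ bar 10 tick 0 v(0, 1): D3 above C3
  -> R4 @ bar 10 tick 0 v(0, 1): D3/C3 M2 untreated
  -> R8 @ bar 10 tick 0 v(0, 1): penult M2 not 3rd/6th
  -> R3 @ bar 10 tick 1 v(0, 1): D3 above C3
  -> R7 @ bar 10 tick 2 v(1,): C3->D4 leap 14st
  -> R1 @ bar 11 tick 0 v(0, 1): D3/D4 P8 -> C3/C4 P8 similar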